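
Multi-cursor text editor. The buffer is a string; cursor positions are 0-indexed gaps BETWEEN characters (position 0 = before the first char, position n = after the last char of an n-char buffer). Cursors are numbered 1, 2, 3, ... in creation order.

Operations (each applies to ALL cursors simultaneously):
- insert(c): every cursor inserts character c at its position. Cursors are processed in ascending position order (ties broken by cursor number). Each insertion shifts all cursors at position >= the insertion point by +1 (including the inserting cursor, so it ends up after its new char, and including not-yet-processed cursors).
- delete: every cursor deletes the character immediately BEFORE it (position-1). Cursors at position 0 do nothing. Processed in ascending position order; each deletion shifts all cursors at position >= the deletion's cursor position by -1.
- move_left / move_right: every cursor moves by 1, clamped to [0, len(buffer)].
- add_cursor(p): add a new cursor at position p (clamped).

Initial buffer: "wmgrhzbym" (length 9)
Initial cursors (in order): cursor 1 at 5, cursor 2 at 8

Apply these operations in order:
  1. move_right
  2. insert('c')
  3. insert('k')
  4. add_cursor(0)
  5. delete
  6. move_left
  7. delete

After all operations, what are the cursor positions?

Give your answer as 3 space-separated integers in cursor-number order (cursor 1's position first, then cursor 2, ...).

Answer: 5 8 0

Derivation:
After op 1 (move_right): buffer="wmgrhzbym" (len 9), cursors c1@6 c2@9, authorship .........
After op 2 (insert('c')): buffer="wmgrhzcbymc" (len 11), cursors c1@7 c2@11, authorship ......1...2
After op 3 (insert('k')): buffer="wmgrhzckbymck" (len 13), cursors c1@8 c2@13, authorship ......11...22
After op 4 (add_cursor(0)): buffer="wmgrhzckbymck" (len 13), cursors c3@0 c1@8 c2@13, authorship ......11...22
After op 5 (delete): buffer="wmgrhzcbymc" (len 11), cursors c3@0 c1@7 c2@11, authorship ......1...2
After op 6 (move_left): buffer="wmgrhzcbymc" (len 11), cursors c3@0 c1@6 c2@10, authorship ......1...2
After op 7 (delete): buffer="wmgrhcbyc" (len 9), cursors c3@0 c1@5 c2@8, authorship .....1..2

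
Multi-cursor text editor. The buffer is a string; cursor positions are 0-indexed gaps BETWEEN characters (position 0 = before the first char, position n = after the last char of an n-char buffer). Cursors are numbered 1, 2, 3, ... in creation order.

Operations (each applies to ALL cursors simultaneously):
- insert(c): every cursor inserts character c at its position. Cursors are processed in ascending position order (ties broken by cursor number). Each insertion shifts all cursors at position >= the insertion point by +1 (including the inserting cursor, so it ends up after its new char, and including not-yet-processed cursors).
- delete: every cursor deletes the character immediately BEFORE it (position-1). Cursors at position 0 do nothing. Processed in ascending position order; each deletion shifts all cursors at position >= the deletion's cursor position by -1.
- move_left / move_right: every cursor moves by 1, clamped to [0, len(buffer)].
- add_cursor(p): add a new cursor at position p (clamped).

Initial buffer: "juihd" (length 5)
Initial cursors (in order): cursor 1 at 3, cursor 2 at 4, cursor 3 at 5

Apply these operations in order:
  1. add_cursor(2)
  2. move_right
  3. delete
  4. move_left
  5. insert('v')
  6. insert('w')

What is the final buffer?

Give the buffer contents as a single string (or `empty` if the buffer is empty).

Answer: vvvvwwwwj

Derivation:
After op 1 (add_cursor(2)): buffer="juihd" (len 5), cursors c4@2 c1@3 c2@4 c3@5, authorship .....
After op 2 (move_right): buffer="juihd" (len 5), cursors c4@3 c1@4 c2@5 c3@5, authorship .....
After op 3 (delete): buffer="j" (len 1), cursors c1@1 c2@1 c3@1 c4@1, authorship .
After op 4 (move_left): buffer="j" (len 1), cursors c1@0 c2@0 c3@0 c4@0, authorship .
After op 5 (insert('v')): buffer="vvvvj" (len 5), cursors c1@4 c2@4 c3@4 c4@4, authorship 1234.
After op 6 (insert('w')): buffer="vvvvwwwwj" (len 9), cursors c1@8 c2@8 c3@8 c4@8, authorship 12341234.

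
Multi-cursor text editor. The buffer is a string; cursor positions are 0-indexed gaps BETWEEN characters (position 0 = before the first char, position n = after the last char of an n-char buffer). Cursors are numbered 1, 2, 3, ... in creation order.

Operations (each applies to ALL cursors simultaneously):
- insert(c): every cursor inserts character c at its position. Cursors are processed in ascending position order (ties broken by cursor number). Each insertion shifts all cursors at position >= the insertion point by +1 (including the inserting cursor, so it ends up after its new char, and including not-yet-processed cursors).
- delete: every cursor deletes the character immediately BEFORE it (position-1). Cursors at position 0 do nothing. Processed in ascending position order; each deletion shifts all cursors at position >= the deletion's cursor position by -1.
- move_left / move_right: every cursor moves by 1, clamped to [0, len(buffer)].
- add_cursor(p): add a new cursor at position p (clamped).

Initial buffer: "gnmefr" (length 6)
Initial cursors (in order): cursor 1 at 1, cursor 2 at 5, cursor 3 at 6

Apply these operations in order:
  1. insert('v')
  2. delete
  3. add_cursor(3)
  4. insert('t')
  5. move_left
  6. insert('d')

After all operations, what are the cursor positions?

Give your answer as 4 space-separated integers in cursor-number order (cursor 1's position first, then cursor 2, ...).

Answer: 2 10 13 6

Derivation:
After op 1 (insert('v')): buffer="gvnmefvrv" (len 9), cursors c1@2 c2@7 c3@9, authorship .1....2.3
After op 2 (delete): buffer="gnmefr" (len 6), cursors c1@1 c2@5 c3@6, authorship ......
After op 3 (add_cursor(3)): buffer="gnmefr" (len 6), cursors c1@1 c4@3 c2@5 c3@6, authorship ......
After op 4 (insert('t')): buffer="gtnmteftrt" (len 10), cursors c1@2 c4@5 c2@8 c3@10, authorship .1..4..2.3
After op 5 (move_left): buffer="gtnmteftrt" (len 10), cursors c1@1 c4@4 c2@7 c3@9, authorship .1..4..2.3
After op 6 (insert('d')): buffer="gdtnmdtefdtrdt" (len 14), cursors c1@2 c4@6 c2@10 c3@13, authorship .11..44..22.33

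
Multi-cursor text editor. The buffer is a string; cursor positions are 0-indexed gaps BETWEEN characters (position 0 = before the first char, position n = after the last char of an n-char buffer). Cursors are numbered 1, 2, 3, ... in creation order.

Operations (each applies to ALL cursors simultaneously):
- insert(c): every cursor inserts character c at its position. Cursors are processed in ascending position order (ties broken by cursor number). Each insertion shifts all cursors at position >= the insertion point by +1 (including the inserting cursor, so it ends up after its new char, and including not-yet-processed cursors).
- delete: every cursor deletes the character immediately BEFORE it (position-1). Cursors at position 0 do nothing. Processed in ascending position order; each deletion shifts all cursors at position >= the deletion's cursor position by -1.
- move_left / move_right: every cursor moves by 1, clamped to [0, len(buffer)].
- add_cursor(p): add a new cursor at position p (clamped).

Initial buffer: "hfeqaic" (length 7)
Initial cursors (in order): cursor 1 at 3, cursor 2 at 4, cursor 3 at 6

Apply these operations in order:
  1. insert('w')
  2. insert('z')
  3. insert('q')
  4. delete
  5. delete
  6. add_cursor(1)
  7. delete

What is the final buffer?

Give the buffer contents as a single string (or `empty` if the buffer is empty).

After op 1 (insert('w')): buffer="hfewqwaiwc" (len 10), cursors c1@4 c2@6 c3@9, authorship ...1.2..3.
After op 2 (insert('z')): buffer="hfewzqwzaiwzc" (len 13), cursors c1@5 c2@8 c3@12, authorship ...11.22..33.
After op 3 (insert('q')): buffer="hfewzqqwzqaiwzqc" (len 16), cursors c1@6 c2@10 c3@15, authorship ...111.222..333.
After op 4 (delete): buffer="hfewzqwzaiwzc" (len 13), cursors c1@5 c2@8 c3@12, authorship ...11.22..33.
After op 5 (delete): buffer="hfewqwaiwc" (len 10), cursors c1@4 c2@6 c3@9, authorship ...1.2..3.
After op 6 (add_cursor(1)): buffer="hfewqwaiwc" (len 10), cursors c4@1 c1@4 c2@6 c3@9, authorship ...1.2..3.
After op 7 (delete): buffer="feqaic" (len 6), cursors c4@0 c1@2 c2@3 c3@5, authorship ......

Answer: feqaic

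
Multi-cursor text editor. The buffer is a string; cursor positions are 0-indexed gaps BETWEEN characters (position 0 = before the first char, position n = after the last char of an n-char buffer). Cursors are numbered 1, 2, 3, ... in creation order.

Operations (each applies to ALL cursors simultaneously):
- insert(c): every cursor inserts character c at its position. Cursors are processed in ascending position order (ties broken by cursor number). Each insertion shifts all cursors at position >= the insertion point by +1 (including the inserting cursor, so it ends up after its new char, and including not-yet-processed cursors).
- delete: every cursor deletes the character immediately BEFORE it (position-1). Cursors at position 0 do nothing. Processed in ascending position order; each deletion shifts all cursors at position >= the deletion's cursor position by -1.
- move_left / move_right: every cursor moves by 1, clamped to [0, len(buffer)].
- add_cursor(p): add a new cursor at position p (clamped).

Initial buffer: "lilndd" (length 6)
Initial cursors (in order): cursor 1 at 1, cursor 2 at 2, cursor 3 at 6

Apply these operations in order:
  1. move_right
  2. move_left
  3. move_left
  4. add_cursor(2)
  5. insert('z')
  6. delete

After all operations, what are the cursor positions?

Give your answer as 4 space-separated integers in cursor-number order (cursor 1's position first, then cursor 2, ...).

After op 1 (move_right): buffer="lilndd" (len 6), cursors c1@2 c2@3 c3@6, authorship ......
After op 2 (move_left): buffer="lilndd" (len 6), cursors c1@1 c2@2 c3@5, authorship ......
After op 3 (move_left): buffer="lilndd" (len 6), cursors c1@0 c2@1 c3@4, authorship ......
After op 4 (add_cursor(2)): buffer="lilndd" (len 6), cursors c1@0 c2@1 c4@2 c3@4, authorship ......
After op 5 (insert('z')): buffer="zlzizlnzdd" (len 10), cursors c1@1 c2@3 c4@5 c3@8, authorship 1.2.4..3..
After op 6 (delete): buffer="lilndd" (len 6), cursors c1@0 c2@1 c4@2 c3@4, authorship ......

Answer: 0 1 4 2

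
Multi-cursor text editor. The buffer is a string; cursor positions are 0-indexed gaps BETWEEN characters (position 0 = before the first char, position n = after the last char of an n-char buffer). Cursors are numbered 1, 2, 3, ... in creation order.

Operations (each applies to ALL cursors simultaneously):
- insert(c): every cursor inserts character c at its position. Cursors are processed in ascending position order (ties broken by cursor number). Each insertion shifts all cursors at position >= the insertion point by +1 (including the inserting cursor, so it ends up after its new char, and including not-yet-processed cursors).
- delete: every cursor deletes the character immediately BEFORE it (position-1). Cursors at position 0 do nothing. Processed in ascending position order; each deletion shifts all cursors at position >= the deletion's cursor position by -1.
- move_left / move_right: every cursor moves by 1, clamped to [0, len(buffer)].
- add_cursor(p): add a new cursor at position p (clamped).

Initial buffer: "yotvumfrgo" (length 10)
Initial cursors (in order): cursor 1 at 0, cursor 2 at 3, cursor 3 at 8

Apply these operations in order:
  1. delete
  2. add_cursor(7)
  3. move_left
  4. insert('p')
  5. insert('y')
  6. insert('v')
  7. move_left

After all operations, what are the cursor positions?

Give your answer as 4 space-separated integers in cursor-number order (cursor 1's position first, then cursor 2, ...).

After op 1 (delete): buffer="yovumfgo" (len 8), cursors c1@0 c2@2 c3@6, authorship ........
After op 2 (add_cursor(7)): buffer="yovumfgo" (len 8), cursors c1@0 c2@2 c3@6 c4@7, authorship ........
After op 3 (move_left): buffer="yovumfgo" (len 8), cursors c1@0 c2@1 c3@5 c4@6, authorship ........
After op 4 (insert('p')): buffer="pypovumpfpgo" (len 12), cursors c1@1 c2@3 c3@8 c4@10, authorship 1.2....3.4..
After op 5 (insert('y')): buffer="pyypyovumpyfpygo" (len 16), cursors c1@2 c2@5 c3@11 c4@14, authorship 11.22....33.44..
After op 6 (insert('v')): buffer="pyvypyvovumpyvfpyvgo" (len 20), cursors c1@3 c2@7 c3@14 c4@18, authorship 111.222....333.444..
After op 7 (move_left): buffer="pyvypyvovumpyvfpyvgo" (len 20), cursors c1@2 c2@6 c3@13 c4@17, authorship 111.222....333.444..

Answer: 2 6 13 17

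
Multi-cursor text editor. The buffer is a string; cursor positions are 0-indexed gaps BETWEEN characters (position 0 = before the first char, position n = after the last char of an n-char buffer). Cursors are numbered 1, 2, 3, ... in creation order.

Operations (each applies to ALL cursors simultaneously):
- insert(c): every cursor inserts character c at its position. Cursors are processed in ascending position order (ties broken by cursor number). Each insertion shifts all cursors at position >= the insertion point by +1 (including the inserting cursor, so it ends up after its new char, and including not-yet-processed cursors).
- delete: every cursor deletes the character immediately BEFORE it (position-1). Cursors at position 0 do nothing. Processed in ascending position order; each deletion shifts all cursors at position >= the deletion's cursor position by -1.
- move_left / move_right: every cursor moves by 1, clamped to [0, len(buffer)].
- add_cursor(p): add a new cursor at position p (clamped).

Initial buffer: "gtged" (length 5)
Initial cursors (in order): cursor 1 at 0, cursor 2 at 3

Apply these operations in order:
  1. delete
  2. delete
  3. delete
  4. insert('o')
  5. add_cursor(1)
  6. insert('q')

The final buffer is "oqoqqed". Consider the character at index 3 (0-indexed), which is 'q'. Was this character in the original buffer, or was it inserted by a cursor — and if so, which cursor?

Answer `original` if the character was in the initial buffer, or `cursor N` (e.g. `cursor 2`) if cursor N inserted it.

After op 1 (delete): buffer="gted" (len 4), cursors c1@0 c2@2, authorship ....
After op 2 (delete): buffer="ged" (len 3), cursors c1@0 c2@1, authorship ...
After op 3 (delete): buffer="ed" (len 2), cursors c1@0 c2@0, authorship ..
After op 4 (insert('o')): buffer="ooed" (len 4), cursors c1@2 c2@2, authorship 12..
After op 5 (add_cursor(1)): buffer="ooed" (len 4), cursors c3@1 c1@2 c2@2, authorship 12..
After op 6 (insert('q')): buffer="oqoqqed" (len 7), cursors c3@2 c1@5 c2@5, authorship 13212..
Authorship (.=original, N=cursor N): 1 3 2 1 2 . .
Index 3: author = 1

Answer: cursor 1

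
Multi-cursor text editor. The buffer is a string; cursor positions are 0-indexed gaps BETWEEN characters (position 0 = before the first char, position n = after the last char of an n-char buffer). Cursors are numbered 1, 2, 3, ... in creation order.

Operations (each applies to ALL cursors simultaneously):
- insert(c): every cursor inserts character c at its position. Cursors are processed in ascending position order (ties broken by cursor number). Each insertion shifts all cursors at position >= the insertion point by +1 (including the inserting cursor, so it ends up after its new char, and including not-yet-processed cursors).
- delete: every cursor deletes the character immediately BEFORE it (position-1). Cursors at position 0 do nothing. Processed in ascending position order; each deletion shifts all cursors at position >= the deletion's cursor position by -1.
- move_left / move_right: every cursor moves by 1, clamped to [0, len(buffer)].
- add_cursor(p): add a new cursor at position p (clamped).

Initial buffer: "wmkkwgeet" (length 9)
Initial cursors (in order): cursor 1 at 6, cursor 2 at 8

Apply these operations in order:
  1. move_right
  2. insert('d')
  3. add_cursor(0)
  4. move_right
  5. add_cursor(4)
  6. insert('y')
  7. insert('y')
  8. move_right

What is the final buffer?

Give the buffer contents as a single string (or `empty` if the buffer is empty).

After op 1 (move_right): buffer="wmkkwgeet" (len 9), cursors c1@7 c2@9, authorship .........
After op 2 (insert('d')): buffer="wmkkwgedetd" (len 11), cursors c1@8 c2@11, authorship .......1..2
After op 3 (add_cursor(0)): buffer="wmkkwgedetd" (len 11), cursors c3@0 c1@8 c2@11, authorship .......1..2
After op 4 (move_right): buffer="wmkkwgedetd" (len 11), cursors c3@1 c1@9 c2@11, authorship .......1..2
After op 5 (add_cursor(4)): buffer="wmkkwgedetd" (len 11), cursors c3@1 c4@4 c1@9 c2@11, authorship .......1..2
After op 6 (insert('y')): buffer="wymkkywgedeytdy" (len 15), cursors c3@2 c4@6 c1@12 c2@15, authorship .3...4...1.1.22
After op 7 (insert('y')): buffer="wyymkkyywgedeyytdyy" (len 19), cursors c3@3 c4@8 c1@15 c2@19, authorship .33...44...1.11.222
After op 8 (move_right): buffer="wyymkkyywgedeyytdyy" (len 19), cursors c3@4 c4@9 c1@16 c2@19, authorship .33...44...1.11.222

Answer: wyymkkyywgedeyytdyy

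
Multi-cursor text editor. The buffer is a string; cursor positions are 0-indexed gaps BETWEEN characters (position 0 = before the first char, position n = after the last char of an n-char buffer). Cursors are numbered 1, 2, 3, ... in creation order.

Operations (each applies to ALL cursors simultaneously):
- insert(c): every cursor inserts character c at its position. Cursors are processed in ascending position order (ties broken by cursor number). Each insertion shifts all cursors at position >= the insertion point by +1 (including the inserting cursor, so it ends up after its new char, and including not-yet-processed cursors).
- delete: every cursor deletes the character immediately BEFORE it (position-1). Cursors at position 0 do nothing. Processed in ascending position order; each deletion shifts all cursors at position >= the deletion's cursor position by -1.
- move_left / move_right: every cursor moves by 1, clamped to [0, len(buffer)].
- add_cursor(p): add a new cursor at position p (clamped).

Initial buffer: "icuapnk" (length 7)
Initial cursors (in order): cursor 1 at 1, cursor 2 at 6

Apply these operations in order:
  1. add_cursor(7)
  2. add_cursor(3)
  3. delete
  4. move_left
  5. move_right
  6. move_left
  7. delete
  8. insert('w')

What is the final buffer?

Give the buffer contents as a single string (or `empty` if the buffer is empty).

After op 1 (add_cursor(7)): buffer="icuapnk" (len 7), cursors c1@1 c2@6 c3@7, authorship .......
After op 2 (add_cursor(3)): buffer="icuapnk" (len 7), cursors c1@1 c4@3 c2@6 c3@7, authorship .......
After op 3 (delete): buffer="cap" (len 3), cursors c1@0 c4@1 c2@3 c3@3, authorship ...
After op 4 (move_left): buffer="cap" (len 3), cursors c1@0 c4@0 c2@2 c3@2, authorship ...
After op 5 (move_right): buffer="cap" (len 3), cursors c1@1 c4@1 c2@3 c3@3, authorship ...
After op 6 (move_left): buffer="cap" (len 3), cursors c1@0 c4@0 c2@2 c3@2, authorship ...
After op 7 (delete): buffer="p" (len 1), cursors c1@0 c2@0 c3@0 c4@0, authorship .
After op 8 (insert('w')): buffer="wwwwp" (len 5), cursors c1@4 c2@4 c3@4 c4@4, authorship 1234.

Answer: wwwwp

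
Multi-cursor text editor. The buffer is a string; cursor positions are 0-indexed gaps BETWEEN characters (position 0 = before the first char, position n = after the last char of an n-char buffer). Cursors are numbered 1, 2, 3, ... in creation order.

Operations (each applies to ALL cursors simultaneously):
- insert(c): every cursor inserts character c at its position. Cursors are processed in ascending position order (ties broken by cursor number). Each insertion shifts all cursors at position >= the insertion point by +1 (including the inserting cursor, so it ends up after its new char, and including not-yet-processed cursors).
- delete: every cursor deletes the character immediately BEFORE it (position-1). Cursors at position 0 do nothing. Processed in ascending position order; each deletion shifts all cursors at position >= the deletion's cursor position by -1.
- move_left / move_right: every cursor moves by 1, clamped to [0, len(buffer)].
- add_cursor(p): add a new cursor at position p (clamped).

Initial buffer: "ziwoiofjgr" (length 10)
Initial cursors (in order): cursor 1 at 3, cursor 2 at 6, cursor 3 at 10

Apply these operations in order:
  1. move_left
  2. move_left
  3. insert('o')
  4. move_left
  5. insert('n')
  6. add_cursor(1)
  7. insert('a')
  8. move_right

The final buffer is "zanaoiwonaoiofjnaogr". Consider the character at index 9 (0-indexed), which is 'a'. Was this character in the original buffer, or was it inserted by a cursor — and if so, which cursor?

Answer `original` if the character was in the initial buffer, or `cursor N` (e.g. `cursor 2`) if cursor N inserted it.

After op 1 (move_left): buffer="ziwoiofjgr" (len 10), cursors c1@2 c2@5 c3@9, authorship ..........
After op 2 (move_left): buffer="ziwoiofjgr" (len 10), cursors c1@1 c2@4 c3@8, authorship ..........
After op 3 (insert('o')): buffer="zoiwooiofjogr" (len 13), cursors c1@2 c2@6 c3@11, authorship .1...2....3..
After op 4 (move_left): buffer="zoiwooiofjogr" (len 13), cursors c1@1 c2@5 c3@10, authorship .1...2....3..
After op 5 (insert('n')): buffer="znoiwonoiofjnogr" (len 16), cursors c1@2 c2@7 c3@13, authorship .11...22....33..
After op 6 (add_cursor(1)): buffer="znoiwonoiofjnogr" (len 16), cursors c4@1 c1@2 c2@7 c3@13, authorship .11...22....33..
After op 7 (insert('a')): buffer="zanaoiwonaoiofjnaogr" (len 20), cursors c4@2 c1@4 c2@10 c3@17, authorship .4111...222....333..
After op 8 (move_right): buffer="zanaoiwonaoiofjnaogr" (len 20), cursors c4@3 c1@5 c2@11 c3@18, authorship .4111...222....333..
Authorship (.=original, N=cursor N): . 4 1 1 1 . . . 2 2 2 . . . . 3 3 3 . .
Index 9: author = 2

Answer: cursor 2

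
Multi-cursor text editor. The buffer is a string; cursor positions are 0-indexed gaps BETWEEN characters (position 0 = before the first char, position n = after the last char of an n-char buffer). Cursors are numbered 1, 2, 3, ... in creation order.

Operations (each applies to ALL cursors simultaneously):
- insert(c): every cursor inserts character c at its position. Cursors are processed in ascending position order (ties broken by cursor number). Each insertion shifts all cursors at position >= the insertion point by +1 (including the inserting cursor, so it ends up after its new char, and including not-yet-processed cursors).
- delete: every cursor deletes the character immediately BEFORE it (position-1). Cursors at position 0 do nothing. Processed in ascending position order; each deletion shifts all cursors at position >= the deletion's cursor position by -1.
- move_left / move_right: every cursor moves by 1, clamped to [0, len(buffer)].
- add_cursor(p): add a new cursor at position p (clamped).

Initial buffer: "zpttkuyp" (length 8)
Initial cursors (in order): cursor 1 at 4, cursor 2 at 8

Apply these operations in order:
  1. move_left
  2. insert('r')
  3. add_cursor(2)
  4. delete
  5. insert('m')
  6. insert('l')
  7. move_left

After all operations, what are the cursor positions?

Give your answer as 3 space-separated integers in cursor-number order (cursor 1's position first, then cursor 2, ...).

Answer: 5 11 2

Derivation:
After op 1 (move_left): buffer="zpttkuyp" (len 8), cursors c1@3 c2@7, authorship ........
After op 2 (insert('r')): buffer="zptrtkuyrp" (len 10), cursors c1@4 c2@9, authorship ...1....2.
After op 3 (add_cursor(2)): buffer="zptrtkuyrp" (len 10), cursors c3@2 c1@4 c2@9, authorship ...1....2.
After op 4 (delete): buffer="zttkuyp" (len 7), cursors c3@1 c1@2 c2@6, authorship .......
After op 5 (insert('m')): buffer="zmtmtkuymp" (len 10), cursors c3@2 c1@4 c2@9, authorship .3.1....2.
After op 6 (insert('l')): buffer="zmltmltkuymlp" (len 13), cursors c3@3 c1@6 c2@12, authorship .33.11....22.
After op 7 (move_left): buffer="zmltmltkuymlp" (len 13), cursors c3@2 c1@5 c2@11, authorship .33.11....22.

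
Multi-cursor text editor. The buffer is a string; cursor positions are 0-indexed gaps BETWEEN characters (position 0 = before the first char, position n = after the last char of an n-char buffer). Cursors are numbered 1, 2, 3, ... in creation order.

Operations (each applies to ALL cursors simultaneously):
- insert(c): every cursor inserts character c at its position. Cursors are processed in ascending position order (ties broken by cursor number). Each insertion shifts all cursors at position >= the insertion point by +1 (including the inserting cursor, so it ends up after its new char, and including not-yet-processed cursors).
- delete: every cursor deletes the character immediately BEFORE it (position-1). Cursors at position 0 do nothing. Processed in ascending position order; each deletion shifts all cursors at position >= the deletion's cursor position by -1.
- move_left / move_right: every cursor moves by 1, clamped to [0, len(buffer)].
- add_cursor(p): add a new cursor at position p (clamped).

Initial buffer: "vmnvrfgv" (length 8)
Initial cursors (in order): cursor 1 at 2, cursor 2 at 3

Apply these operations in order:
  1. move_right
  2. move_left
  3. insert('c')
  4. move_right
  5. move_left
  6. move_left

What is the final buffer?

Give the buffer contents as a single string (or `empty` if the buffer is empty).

After op 1 (move_right): buffer="vmnvrfgv" (len 8), cursors c1@3 c2@4, authorship ........
After op 2 (move_left): buffer="vmnvrfgv" (len 8), cursors c1@2 c2@3, authorship ........
After op 3 (insert('c')): buffer="vmcncvrfgv" (len 10), cursors c1@3 c2@5, authorship ..1.2.....
After op 4 (move_right): buffer="vmcncvrfgv" (len 10), cursors c1@4 c2@6, authorship ..1.2.....
After op 5 (move_left): buffer="vmcncvrfgv" (len 10), cursors c1@3 c2@5, authorship ..1.2.....
After op 6 (move_left): buffer="vmcncvrfgv" (len 10), cursors c1@2 c2@4, authorship ..1.2.....

Answer: vmcncvrfgv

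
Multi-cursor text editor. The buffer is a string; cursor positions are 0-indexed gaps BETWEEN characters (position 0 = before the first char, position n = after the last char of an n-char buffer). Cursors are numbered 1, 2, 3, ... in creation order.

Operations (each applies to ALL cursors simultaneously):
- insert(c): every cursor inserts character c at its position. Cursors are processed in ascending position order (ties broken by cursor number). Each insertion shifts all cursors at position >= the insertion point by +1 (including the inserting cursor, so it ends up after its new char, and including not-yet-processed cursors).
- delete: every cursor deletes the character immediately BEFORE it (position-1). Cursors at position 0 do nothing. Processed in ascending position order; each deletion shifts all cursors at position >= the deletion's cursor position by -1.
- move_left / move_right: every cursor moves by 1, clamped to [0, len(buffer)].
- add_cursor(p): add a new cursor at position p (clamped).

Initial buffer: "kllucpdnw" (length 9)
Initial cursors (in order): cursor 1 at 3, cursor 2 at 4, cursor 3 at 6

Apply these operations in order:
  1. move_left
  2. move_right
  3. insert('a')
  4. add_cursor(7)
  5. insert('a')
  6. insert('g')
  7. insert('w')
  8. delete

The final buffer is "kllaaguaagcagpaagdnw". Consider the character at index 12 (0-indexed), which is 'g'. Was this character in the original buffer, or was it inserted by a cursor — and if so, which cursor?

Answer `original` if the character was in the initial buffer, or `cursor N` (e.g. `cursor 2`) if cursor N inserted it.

After op 1 (move_left): buffer="kllucpdnw" (len 9), cursors c1@2 c2@3 c3@5, authorship .........
After op 2 (move_right): buffer="kllucpdnw" (len 9), cursors c1@3 c2@4 c3@6, authorship .........
After op 3 (insert('a')): buffer="kllauacpadnw" (len 12), cursors c1@4 c2@6 c3@9, authorship ...1.2..3...
After op 4 (add_cursor(7)): buffer="kllauacpadnw" (len 12), cursors c1@4 c2@6 c4@7 c3@9, authorship ...1.2..3...
After op 5 (insert('a')): buffer="kllaauaacapaadnw" (len 16), cursors c1@5 c2@8 c4@10 c3@13, authorship ...11.22.4.33...
After op 6 (insert('g')): buffer="kllaaguaagcagpaagdnw" (len 20), cursors c1@6 c2@10 c4@13 c3@17, authorship ...111.222.44.333...
After op 7 (insert('w')): buffer="kllaagwuaagwcagwpaagwdnw" (len 24), cursors c1@7 c2@12 c4@16 c3@21, authorship ...1111.2222.444.3333...
After op 8 (delete): buffer="kllaaguaagcagpaagdnw" (len 20), cursors c1@6 c2@10 c4@13 c3@17, authorship ...111.222.44.333...
Authorship (.=original, N=cursor N): . . . 1 1 1 . 2 2 2 . 4 4 . 3 3 3 . . .
Index 12: author = 4

Answer: cursor 4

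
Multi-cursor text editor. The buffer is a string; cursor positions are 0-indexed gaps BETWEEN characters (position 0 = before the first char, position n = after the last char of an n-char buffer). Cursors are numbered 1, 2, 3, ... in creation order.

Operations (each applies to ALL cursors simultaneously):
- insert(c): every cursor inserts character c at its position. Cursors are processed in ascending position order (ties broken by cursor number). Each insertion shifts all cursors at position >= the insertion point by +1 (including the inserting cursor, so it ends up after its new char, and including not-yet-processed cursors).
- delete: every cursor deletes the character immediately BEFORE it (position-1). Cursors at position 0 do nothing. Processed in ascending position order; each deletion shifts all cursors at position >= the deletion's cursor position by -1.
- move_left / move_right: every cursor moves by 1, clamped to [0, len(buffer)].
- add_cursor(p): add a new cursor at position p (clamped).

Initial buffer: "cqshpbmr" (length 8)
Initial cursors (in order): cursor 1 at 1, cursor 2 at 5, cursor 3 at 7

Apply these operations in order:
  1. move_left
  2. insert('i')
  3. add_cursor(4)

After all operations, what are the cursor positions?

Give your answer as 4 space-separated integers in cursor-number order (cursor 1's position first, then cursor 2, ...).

Answer: 1 6 9 4

Derivation:
After op 1 (move_left): buffer="cqshpbmr" (len 8), cursors c1@0 c2@4 c3@6, authorship ........
After op 2 (insert('i')): buffer="icqshipbimr" (len 11), cursors c1@1 c2@6 c3@9, authorship 1....2..3..
After op 3 (add_cursor(4)): buffer="icqshipbimr" (len 11), cursors c1@1 c4@4 c2@6 c3@9, authorship 1....2..3..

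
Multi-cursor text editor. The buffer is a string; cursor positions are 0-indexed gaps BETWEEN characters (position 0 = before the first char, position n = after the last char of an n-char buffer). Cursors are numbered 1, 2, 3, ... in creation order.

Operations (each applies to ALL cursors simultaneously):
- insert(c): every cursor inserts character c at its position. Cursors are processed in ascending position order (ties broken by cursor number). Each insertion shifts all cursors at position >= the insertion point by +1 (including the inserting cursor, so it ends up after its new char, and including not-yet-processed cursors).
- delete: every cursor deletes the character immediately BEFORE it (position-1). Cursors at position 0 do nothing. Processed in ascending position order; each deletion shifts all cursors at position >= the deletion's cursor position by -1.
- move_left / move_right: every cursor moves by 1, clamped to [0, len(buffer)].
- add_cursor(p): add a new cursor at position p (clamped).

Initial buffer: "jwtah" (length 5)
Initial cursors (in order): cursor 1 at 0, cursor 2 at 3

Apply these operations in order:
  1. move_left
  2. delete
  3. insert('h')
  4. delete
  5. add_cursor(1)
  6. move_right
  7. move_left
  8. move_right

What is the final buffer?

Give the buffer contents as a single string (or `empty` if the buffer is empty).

After op 1 (move_left): buffer="jwtah" (len 5), cursors c1@0 c2@2, authorship .....
After op 2 (delete): buffer="jtah" (len 4), cursors c1@0 c2@1, authorship ....
After op 3 (insert('h')): buffer="hjhtah" (len 6), cursors c1@1 c2@3, authorship 1.2...
After op 4 (delete): buffer="jtah" (len 4), cursors c1@0 c2@1, authorship ....
After op 5 (add_cursor(1)): buffer="jtah" (len 4), cursors c1@0 c2@1 c3@1, authorship ....
After op 6 (move_right): buffer="jtah" (len 4), cursors c1@1 c2@2 c3@2, authorship ....
After op 7 (move_left): buffer="jtah" (len 4), cursors c1@0 c2@1 c3@1, authorship ....
After op 8 (move_right): buffer="jtah" (len 4), cursors c1@1 c2@2 c3@2, authorship ....

Answer: jtah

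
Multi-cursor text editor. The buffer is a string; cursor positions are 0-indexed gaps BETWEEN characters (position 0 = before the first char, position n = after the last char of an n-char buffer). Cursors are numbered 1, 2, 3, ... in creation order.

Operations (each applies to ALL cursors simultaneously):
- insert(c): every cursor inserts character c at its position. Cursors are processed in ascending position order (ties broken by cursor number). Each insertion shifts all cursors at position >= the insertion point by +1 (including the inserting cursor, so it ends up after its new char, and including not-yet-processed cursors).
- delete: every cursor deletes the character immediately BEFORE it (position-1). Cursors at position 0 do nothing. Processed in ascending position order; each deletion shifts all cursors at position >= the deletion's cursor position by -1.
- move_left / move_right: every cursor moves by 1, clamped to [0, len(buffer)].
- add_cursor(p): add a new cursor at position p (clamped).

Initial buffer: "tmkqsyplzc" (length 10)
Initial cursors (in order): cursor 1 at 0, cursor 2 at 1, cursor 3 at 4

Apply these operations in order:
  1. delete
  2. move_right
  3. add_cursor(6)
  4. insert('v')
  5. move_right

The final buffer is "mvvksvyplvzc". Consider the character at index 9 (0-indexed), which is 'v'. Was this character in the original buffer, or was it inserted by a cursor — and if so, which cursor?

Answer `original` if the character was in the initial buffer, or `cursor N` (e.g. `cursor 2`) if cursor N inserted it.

Answer: cursor 4

Derivation:
After op 1 (delete): buffer="mksyplzc" (len 8), cursors c1@0 c2@0 c3@2, authorship ........
After op 2 (move_right): buffer="mksyplzc" (len 8), cursors c1@1 c2@1 c3@3, authorship ........
After op 3 (add_cursor(6)): buffer="mksyplzc" (len 8), cursors c1@1 c2@1 c3@3 c4@6, authorship ........
After op 4 (insert('v')): buffer="mvvksvyplvzc" (len 12), cursors c1@3 c2@3 c3@6 c4@10, authorship .12..3...4..
After op 5 (move_right): buffer="mvvksvyplvzc" (len 12), cursors c1@4 c2@4 c3@7 c4@11, authorship .12..3...4..
Authorship (.=original, N=cursor N): . 1 2 . . 3 . . . 4 . .
Index 9: author = 4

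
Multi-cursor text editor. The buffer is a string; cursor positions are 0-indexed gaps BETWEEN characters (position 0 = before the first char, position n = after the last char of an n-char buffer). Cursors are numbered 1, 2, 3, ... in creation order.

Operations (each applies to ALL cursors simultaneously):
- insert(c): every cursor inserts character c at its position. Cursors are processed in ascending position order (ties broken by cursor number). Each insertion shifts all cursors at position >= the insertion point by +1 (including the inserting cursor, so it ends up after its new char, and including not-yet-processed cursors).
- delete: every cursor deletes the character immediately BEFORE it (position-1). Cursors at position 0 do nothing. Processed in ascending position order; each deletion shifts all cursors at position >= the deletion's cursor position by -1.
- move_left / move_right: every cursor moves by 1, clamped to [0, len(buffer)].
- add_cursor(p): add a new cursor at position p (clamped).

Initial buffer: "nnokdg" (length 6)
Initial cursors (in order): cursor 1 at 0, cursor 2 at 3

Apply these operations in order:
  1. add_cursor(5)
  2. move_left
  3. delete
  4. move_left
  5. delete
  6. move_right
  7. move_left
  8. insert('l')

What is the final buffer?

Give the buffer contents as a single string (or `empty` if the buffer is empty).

After op 1 (add_cursor(5)): buffer="nnokdg" (len 6), cursors c1@0 c2@3 c3@5, authorship ......
After op 2 (move_left): buffer="nnokdg" (len 6), cursors c1@0 c2@2 c3@4, authorship ......
After op 3 (delete): buffer="nodg" (len 4), cursors c1@0 c2@1 c3@2, authorship ....
After op 4 (move_left): buffer="nodg" (len 4), cursors c1@0 c2@0 c3@1, authorship ....
After op 5 (delete): buffer="odg" (len 3), cursors c1@0 c2@0 c3@0, authorship ...
After op 6 (move_right): buffer="odg" (len 3), cursors c1@1 c2@1 c3@1, authorship ...
After op 7 (move_left): buffer="odg" (len 3), cursors c1@0 c2@0 c3@0, authorship ...
After op 8 (insert('l')): buffer="lllodg" (len 6), cursors c1@3 c2@3 c3@3, authorship 123...

Answer: lllodg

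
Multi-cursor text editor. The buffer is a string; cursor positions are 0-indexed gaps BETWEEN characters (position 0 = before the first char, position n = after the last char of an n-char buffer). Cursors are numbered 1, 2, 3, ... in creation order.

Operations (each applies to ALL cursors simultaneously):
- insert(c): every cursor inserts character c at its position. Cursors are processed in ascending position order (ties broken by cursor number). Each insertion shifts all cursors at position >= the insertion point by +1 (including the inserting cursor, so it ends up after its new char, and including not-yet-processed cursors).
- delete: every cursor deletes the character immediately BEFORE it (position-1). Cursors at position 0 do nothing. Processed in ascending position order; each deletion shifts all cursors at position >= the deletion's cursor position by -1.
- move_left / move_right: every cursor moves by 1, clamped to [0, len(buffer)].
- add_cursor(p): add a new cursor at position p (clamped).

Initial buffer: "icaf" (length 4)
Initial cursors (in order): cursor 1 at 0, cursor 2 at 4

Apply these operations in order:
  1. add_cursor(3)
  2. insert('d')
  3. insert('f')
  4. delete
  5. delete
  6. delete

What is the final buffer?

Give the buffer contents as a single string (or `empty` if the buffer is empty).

Answer: ic

Derivation:
After op 1 (add_cursor(3)): buffer="icaf" (len 4), cursors c1@0 c3@3 c2@4, authorship ....
After op 2 (insert('d')): buffer="dicadfd" (len 7), cursors c1@1 c3@5 c2@7, authorship 1...3.2
After op 3 (insert('f')): buffer="dficadffdf" (len 10), cursors c1@2 c3@7 c2@10, authorship 11...33.22
After op 4 (delete): buffer="dicadfd" (len 7), cursors c1@1 c3@5 c2@7, authorship 1...3.2
After op 5 (delete): buffer="icaf" (len 4), cursors c1@0 c3@3 c2@4, authorship ....
After op 6 (delete): buffer="ic" (len 2), cursors c1@0 c2@2 c3@2, authorship ..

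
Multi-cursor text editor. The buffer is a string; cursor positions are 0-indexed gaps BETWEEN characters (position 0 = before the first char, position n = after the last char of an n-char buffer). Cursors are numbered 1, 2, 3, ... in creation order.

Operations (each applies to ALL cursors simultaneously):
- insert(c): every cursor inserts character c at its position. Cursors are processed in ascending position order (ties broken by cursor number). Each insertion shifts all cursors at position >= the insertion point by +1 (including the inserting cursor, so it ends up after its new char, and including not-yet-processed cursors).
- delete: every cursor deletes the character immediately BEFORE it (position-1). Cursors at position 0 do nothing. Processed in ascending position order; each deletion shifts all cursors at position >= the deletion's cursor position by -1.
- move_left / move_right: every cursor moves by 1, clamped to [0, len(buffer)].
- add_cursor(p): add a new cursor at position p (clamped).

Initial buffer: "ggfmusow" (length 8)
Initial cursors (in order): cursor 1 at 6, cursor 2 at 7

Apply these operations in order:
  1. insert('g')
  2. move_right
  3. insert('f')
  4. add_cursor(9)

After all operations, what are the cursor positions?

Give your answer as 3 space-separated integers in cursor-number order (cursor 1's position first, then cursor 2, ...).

After op 1 (insert('g')): buffer="ggfmusgogw" (len 10), cursors c1@7 c2@9, authorship ......1.2.
After op 2 (move_right): buffer="ggfmusgogw" (len 10), cursors c1@8 c2@10, authorship ......1.2.
After op 3 (insert('f')): buffer="ggfmusgofgwf" (len 12), cursors c1@9 c2@12, authorship ......1.12.2
After op 4 (add_cursor(9)): buffer="ggfmusgofgwf" (len 12), cursors c1@9 c3@9 c2@12, authorship ......1.12.2

Answer: 9 12 9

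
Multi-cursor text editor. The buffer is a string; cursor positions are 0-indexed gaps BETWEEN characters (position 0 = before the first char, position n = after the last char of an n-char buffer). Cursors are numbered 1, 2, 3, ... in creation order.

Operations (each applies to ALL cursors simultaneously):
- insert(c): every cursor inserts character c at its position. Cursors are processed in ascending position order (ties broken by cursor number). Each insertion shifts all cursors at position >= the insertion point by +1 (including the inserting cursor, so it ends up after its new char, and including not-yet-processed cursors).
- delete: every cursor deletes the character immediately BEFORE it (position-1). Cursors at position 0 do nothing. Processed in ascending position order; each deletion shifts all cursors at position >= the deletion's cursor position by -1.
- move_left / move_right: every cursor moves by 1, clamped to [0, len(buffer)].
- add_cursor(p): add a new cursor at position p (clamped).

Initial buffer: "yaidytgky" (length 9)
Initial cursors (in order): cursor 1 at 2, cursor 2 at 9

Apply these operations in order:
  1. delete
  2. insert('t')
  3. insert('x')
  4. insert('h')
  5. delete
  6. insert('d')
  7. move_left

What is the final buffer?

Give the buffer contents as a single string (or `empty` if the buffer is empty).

Answer: ytxdidytgktxd

Derivation:
After op 1 (delete): buffer="yidytgk" (len 7), cursors c1@1 c2@7, authorship .......
After op 2 (insert('t')): buffer="ytidytgkt" (len 9), cursors c1@2 c2@9, authorship .1......2
After op 3 (insert('x')): buffer="ytxidytgktx" (len 11), cursors c1@3 c2@11, authorship .11......22
After op 4 (insert('h')): buffer="ytxhidytgktxh" (len 13), cursors c1@4 c2@13, authorship .111......222
After op 5 (delete): buffer="ytxidytgktx" (len 11), cursors c1@3 c2@11, authorship .11......22
After op 6 (insert('d')): buffer="ytxdidytgktxd" (len 13), cursors c1@4 c2@13, authorship .111......222
After op 7 (move_left): buffer="ytxdidytgktxd" (len 13), cursors c1@3 c2@12, authorship .111......222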